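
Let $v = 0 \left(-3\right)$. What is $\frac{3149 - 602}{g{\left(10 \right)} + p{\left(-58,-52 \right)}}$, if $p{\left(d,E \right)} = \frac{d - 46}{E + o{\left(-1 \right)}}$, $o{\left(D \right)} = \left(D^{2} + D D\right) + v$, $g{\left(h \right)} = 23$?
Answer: $\frac{21225}{209} \approx 101.56$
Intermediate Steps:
$v = 0$
$o{\left(D \right)} = 2 D^{2}$ ($o{\left(D \right)} = \left(D^{2} + D D\right) + 0 = \left(D^{2} + D^{2}\right) + 0 = 2 D^{2} + 0 = 2 D^{2}$)
$p{\left(d,E \right)} = \frac{-46 + d}{2 + E}$ ($p{\left(d,E \right)} = \frac{d - 46}{E + 2 \left(-1\right)^{2}} = \frac{-46 + d}{E + 2 \cdot 1} = \frac{-46 + d}{E + 2} = \frac{-46 + d}{2 + E}$)
$\frac{3149 - 602}{g{\left(10 \right)} + p{\left(-58,-52 \right)}} = \frac{3149 - 602}{23 + \frac{-46 - 58}{2 - 52}} = \frac{2547}{23 + \frac{1}{-50} \left(-104\right)} = \frac{2547}{23 - - \frac{52}{25}} = \frac{2547}{23 + \frac{52}{25}} = \frac{2547}{\frac{627}{25}} = 2547 \cdot \frac{25}{627} = \frac{21225}{209}$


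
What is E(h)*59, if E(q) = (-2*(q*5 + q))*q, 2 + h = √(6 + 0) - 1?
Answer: -10620 + 4248*√6 ≈ -214.57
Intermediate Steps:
h = -3 + √6 (h = -2 + (√(6 + 0) - 1) = -2 + (√6 - 1) = -2 + (-1 + √6) = -3 + √6 ≈ -0.55051)
E(q) = -12*q² (E(q) = (-2*(5*q + q))*q = (-12*q)*q = -12*q²)
E(h)*59 = -12*(-3 + √6)²*59 = -708*(-3 + √6)²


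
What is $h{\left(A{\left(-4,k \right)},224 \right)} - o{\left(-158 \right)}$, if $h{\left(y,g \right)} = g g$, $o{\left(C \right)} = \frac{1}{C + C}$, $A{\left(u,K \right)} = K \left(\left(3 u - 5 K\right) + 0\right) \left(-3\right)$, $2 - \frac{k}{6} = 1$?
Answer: $\frac{15855617}{316} \approx 50176.0$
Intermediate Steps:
$k = 6$ ($k = 12 - 6 = 6$)
$A{\left(u,K \right)} = - 3 K \left(- 5 K + 3 u\right)$ ($A{\left(u,K \right)} = K \left(\left(- 5 K + 3 u\right) + 0\right) \left(-3\right) = K \left(- 5 K + 3 u\right) \left(-3\right) = - 3 K \left(- 5 K + 3 u\right)$)
$o{\left(C \right)} = \frac{1}{2 C}$
$h{\left(y,g \right)} = g^{2}$
$h{\left(A{\left(-4,k \right)},224 \right)} - o{\left(-158 \right)} = 224^{2} - \frac{1}{2 \left(-158\right)} = 50176 - \frac{1}{2} \left(- \frac{1}{158}\right) = 50176 - - \frac{1}{316} = 50176 + \frac{1}{316} = \frac{15855617}{316}$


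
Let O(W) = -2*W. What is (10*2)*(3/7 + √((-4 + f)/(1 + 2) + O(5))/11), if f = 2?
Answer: 60/7 + 80*I*√6/33 ≈ 8.5714 + 5.9382*I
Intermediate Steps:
(10*2)*(3/7 + √((-4 + f)/(1 + 2) + O(5))/11) = (10*2)*(3/7 + √((-4 + 2)/(1 + 2) - 2*5)/11) = 20*(3*(⅐) + √(-2/3 - 10)*(1/11)) = 20*(3/7 + √(-2*⅓ - 10)*(1/11)) = 20*(3/7 + √(-⅔ - 10)*(1/11)) = 20*(3/7 + √(-32/3)*(1/11)) = 20*(3/7 + (4*I*√6/3)*(1/11)) = 20*(3/7 + 4*I*√6/33) = 60/7 + 80*I*√6/33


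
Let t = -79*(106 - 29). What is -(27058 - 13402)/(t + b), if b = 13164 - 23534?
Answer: 13656/16453 ≈ 0.83000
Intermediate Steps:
b = -10370
t = -6083 (t = -79*77 = -6083)
-(27058 - 13402)/(t + b) = -(27058 - 13402)/(-6083 - 10370) = -13656/(-16453) = -13656*(-1)/16453 = -1*(-13656/16453) = 13656/16453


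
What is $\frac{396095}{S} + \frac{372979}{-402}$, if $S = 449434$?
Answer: $- \frac{41867553424}{45168117} \approx -926.93$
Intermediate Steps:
$\frac{396095}{S} + \frac{372979}{-402} = \frac{396095}{449434} + \frac{372979}{-402} = 396095 \cdot \frac{1}{449434} + 372979 \left(- \frac{1}{402}\right) = \frac{396095}{449434} - \frac{372979}{402} = - \frac{41867553424}{45168117}$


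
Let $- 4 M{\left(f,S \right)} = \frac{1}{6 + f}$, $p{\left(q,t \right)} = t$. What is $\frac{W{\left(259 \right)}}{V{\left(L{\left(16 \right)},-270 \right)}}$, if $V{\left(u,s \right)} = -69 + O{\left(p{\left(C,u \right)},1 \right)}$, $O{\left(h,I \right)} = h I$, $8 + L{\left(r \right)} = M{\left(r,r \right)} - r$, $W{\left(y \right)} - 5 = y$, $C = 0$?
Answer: $- \frac{23232}{8185} \approx -2.8384$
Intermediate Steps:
$W{\left(y \right)} = 5 + y$
$M{\left(f,S \right)} = - \frac{1}{4 \left(6 + f\right)}$
$L{\left(r \right)} = -8 - r - \frac{1}{24 + 4 r}$ ($L{\left(r \right)} = -8 - \left(r + \frac{1}{24 + 4 r}\right) = -8 - r - \frac{1}{24 + 4 r}$)
$O{\left(h,I \right)} = I h$
$V{\left(u,s \right)} = -69 + u$ ($V{\left(u,s \right)} = -69 + 1 u = -69 + u$)
$\frac{W{\left(259 \right)}}{V{\left(L{\left(16 \right)},-270 \right)}} = \frac{5 + 259}{-69 + \frac{- \frac{1}{4} + \left(-8 - 16\right) \left(6 + 16\right)}{6 + 16}} = \frac{264}{-69 + \frac{- \frac{1}{4} + \left(-8 - 16\right) 22}{22}} = \frac{264}{-69 + \frac{- \frac{1}{4} - 528}{22}} = \frac{264}{-69 + \frac{1}{22} \left(- \frac{2113}{4}\right)} = \frac{264}{-69 - \frac{2113}{88}} = \frac{264}{- \frac{8185}{88}} = 264 \left(- \frac{88}{8185}\right) = - \frac{23232}{8185}$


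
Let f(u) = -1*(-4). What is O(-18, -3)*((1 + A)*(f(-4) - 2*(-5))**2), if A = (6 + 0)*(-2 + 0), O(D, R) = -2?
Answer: 4312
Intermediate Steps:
A = -12 (A = 6*(-2) = -12)
f(u) = 4
O(-18, -3)*((1 + A)*(f(-4) - 2*(-5))**2) = -2*(1 - 12)*(4 - 2*(-5))**2 = -(-22)*(4 + 10)**2 = -(-22)*14**2 = -(-22)*196 = -2*(-2156) = 4312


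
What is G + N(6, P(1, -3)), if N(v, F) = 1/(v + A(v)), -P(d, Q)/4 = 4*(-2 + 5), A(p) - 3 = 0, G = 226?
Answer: 2035/9 ≈ 226.11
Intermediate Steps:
A(p) = 3 (A(p) = 3 + 0 = 3)
P(d, Q) = -48 (P(d, Q) = -16*(-2 + 5) = -16*3 = -4*12 = -48)
N(v, F) = 1/(3 + v) (N(v, F) = 1/(v + 3) = 1/(3 + v))
G + N(6, P(1, -3)) = 226 + 1/(3 + 6) = 226 + 1/9 = 2035/9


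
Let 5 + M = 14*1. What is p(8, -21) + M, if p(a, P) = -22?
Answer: -13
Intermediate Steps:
M = 9 (M = -5 + 14*1 = -5 + 14 = 9)
p(8, -21) + M = -22 + 9 = -13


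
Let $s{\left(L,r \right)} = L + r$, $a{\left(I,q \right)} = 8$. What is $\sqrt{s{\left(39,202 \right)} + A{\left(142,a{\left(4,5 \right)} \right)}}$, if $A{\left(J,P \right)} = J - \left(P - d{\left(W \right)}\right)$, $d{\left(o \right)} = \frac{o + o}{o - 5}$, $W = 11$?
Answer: $\frac{4 \sqrt{213}}{3} \approx 19.459$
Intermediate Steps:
$d{\left(o \right)} = \frac{2 o}{-5 + o}$
$A{\left(J,P \right)} = \frac{11}{3} + J - P$ ($A{\left(J,P \right)} = J - \left(P - \frac{22}{-5 + 11}\right) = J - \left(- \frac{11}{3} + P\right) = \frac{11}{3} + J - P$)
$\sqrt{s{\left(39,202 \right)} + A{\left(142,a{\left(4,5 \right)} \right)}} = \sqrt{\left(39 + 202\right) + \left(\frac{11}{3} + 142 - 8\right)} = \sqrt{241 + \left(\frac{11}{3} + 142 - 8\right)} = \sqrt{241 + \frac{413}{3}} = \sqrt{\frac{1136}{3}} = \frac{4 \sqrt{213}}{3}$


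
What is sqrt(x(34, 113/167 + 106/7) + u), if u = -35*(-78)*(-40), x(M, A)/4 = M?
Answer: 2*I*sqrt(27266) ≈ 330.25*I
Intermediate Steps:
x(M, A) = 4*M
u = -109200 (u = 2730*(-40) = -109200)
sqrt(x(34, 113/167 + 106/7) + u) = sqrt(4*34 - 109200) = sqrt(136 - 109200) = sqrt(-109064) = 2*I*sqrt(27266)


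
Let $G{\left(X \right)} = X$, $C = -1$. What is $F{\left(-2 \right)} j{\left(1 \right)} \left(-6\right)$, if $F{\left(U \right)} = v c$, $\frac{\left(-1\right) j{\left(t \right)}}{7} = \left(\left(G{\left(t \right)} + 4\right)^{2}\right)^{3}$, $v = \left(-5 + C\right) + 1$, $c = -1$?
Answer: $3281250$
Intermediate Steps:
$v = -5$ ($v = \left(-5 - 1\right) + 1 = -6 + 1 = -5$)
$j{\left(t \right)} = - 7 \left(4 + t\right)^{6}$ ($j{\left(t \right)} = - 7 \left(\left(t + 4\right)^{2}\right)^{3} = - 7 \left(\left(4 + t\right)^{2}\right)^{3} = - 7 \left(4 + t\right)^{6}$)
$F{\left(U \right)} = 5$ ($F{\left(U \right)} = \left(-5\right) \left(-1\right) = 5$)
$F{\left(-2 \right)} j{\left(1 \right)} \left(-6\right) = 5 \left(- 7 \left(4 + 1\right)^{6}\right) \left(-6\right) = 5 \left(- 7 \cdot 5^{6}\right) \left(-6\right) = 5 \left(\left(-7\right) 15625\right) \left(-6\right) = 5 \left(-109375\right) \left(-6\right) = \left(-546875\right) \left(-6\right) = 3281250$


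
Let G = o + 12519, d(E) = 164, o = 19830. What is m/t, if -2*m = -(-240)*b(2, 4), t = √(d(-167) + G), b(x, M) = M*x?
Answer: -960*√32513/32513 ≈ -5.3241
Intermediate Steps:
G = 32349 (G = 19830 + 12519 = 32349)
t = √32513 (t = √(164 + 32349) = √32513 ≈ 180.31)
m = -960 (m = -(-40)*(-12*2) = -(-40)*(-3*8) = -(-40)*(-24) = -½*1920 = -960)
m/t = -960*√32513/32513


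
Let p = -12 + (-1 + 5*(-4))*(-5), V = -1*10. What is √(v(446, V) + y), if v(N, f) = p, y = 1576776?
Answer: 7*√32181 ≈ 1255.7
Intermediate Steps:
V = -10
p = 93 (p = -12 + (-1 - 20)*(-5) = -12 - 21*(-5) = -12 + 105 = 93)
v(N, f) = 93
√(v(446, V) + y) = √(93 + 1576776) = √1576869 = 7*√32181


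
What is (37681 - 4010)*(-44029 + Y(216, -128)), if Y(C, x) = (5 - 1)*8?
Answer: -1481422987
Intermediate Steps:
Y(C, x) = 32 (Y(C, x) = 4*8 = 32)
(37681 - 4010)*(-44029 + Y(216, -128)) = (37681 - 4010)*(-44029 + 32) = 33671*(-43997) = -1481422987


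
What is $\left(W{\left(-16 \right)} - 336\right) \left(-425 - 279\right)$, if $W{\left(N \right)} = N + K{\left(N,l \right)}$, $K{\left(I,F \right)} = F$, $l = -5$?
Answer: $251328$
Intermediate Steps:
$W{\left(N \right)} = -5 + N$ ($W{\left(N \right)} = N - 5 = -5 + N$)
$\left(W{\left(-16 \right)} - 336\right) \left(-425 - 279\right) = \left(\left(-5 - 16\right) - 336\right) \left(-425 - 279\right) = \left(-21 - 336\right) \left(-704\right) = \left(-357\right) \left(-704\right) = 251328$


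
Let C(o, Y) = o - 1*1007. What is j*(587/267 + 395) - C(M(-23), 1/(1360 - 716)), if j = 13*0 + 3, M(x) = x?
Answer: 197722/89 ≈ 2221.6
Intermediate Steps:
C(o, Y) = -1007 + o (C(o, Y) = o - 1007 = -1007 + o)
j = 3 (j = 0 + 3 = 3)
j*(587/267 + 395) - C(M(-23), 1/(1360 - 716)) = 3*(587/267 + 395) - (-1007 - 23) = 3*(587*(1/267) + 395) - 1*(-1030) = 3*(587/267 + 395) + 1030 = 3*(106052/267) + 1030 = 106052/89 + 1030 = 197722/89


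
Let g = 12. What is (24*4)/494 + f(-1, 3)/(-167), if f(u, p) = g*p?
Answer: -876/41249 ≈ -0.021237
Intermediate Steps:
f(u, p) = 12*p
(24*4)/494 + f(-1, 3)/(-167) = (24*4)/494 + (12*3)/(-167) = 96*(1/494) + 36*(-1/167) = 48/247 - 36/167 = -876/41249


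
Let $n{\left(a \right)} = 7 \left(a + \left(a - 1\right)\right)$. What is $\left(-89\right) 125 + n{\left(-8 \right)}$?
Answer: $-11244$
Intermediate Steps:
$n{\left(a \right)} = -7 + 14 a$ ($n{\left(a \right)} = 7 \left(a + \left(-1 + a\right)\right) = 7 \left(-1 + 2 a\right) = -7 + 14 a$)
$\left(-89\right) 125 + n{\left(-8 \right)} = \left(-89\right) 125 + \left(-7 + 14 \left(-8\right)\right) = -11125 - 119 = -11244$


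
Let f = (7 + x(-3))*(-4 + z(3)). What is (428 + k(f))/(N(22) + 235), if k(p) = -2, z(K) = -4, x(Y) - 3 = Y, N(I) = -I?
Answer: 2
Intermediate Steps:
x(Y) = 3 + Y
f = -56 (f = (7 + (3 - 3))*(-4 - 4) = (7 + 0)*(-8) = 7*(-8) = -56)
(428 + k(f))/(N(22) + 235) = (428 - 2)/(-1*22 + 235) = 426/(-22 + 235) = 426/213 = 426*(1/213) = 2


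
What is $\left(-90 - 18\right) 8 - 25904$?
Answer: $-26768$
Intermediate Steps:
$\left(-90 - 18\right) 8 - 25904 = \left(-108\right) 8 - 25904 = -864 - 25904 = -26768$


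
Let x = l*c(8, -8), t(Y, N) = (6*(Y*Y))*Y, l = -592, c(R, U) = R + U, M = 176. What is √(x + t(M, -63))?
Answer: 704*√66 ≈ 5719.3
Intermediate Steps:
t(Y, N) = 6*Y³ (t(Y, N) = (6*Y²)*Y = 6*Y³)
x = 0 (x = -592*(8 - 8) = -592*0 = 0)
√(x + t(M, -63)) = √(0 + 6*176³) = √(0 + 6*5451776) = √(0 + 32710656) = √32710656 = 704*√66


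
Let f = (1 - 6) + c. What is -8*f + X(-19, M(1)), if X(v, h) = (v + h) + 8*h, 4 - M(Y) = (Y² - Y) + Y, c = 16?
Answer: -80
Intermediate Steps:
M(Y) = 4 - Y² (M(Y) = 4 - ((Y² - Y) + Y) = 4 - Y²)
X(v, h) = v + 9*h (X(v, h) = (h + v) + 8*h = v + 9*h)
f = 11 (f = (1 - 6) + 16 = -5 + 16 = 11)
-8*f + X(-19, M(1)) = -8*11 + (-19 + 9*(4 - 1*1²)) = -88 + (-19 + 9*(4 - 1*1)) = -88 + (-19 + 9*(4 - 1)) = -88 + (-19 + 9*3) = -88 + (-19 + 27) = -88 + 8 = -80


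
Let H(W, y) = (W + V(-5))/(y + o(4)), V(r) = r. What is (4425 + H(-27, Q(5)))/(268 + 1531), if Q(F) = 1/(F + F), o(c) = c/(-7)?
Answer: 148265/59367 ≈ 2.4974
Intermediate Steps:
o(c) = -c/7 (o(c) = c*(-⅐) = -c/7)
Q(F) = 1/(2*F)
H(W, y) = (-5 + W)/(-4/7 + y) (H(W, y) = (W - 5)/(y - ⅐*4) = (-5 + W)/(y - 4/7) = (-5 + W)/(-4/7 + y))
(4425 + H(-27, Q(5)))/(268 + 1531) = (4425 + 7*(-5 - 27)/(-4 + 7*((½)/5)))/(268 + 1531) = (4425 + 7*(-32)/(-4 + 7*((½)*(⅕))))/1799 = (4425 + 7*(-32)/(-4 + 7*(⅒)))*(1/1799) = (4425 + 7*(-32)/(-4 + 7/10))*(1/1799) = (4425 + 7*(-32)/(-33/10))*(1/1799) = (4425 + 7*(-10/33)*(-32))*(1/1799) = (4425 + 2240/33)*(1/1799) = (148265/33)*(1/1799) = 148265/59367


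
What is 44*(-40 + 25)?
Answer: -660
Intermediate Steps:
44*(-40 + 25) = 44*(-15) = -660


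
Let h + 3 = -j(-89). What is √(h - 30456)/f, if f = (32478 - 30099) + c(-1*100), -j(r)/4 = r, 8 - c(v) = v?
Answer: I*√30815/2487 ≈ 0.070584*I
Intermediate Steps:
c(v) = 8 - v
j(r) = -4*r
h = -359 (h = -3 - (-4)*(-89) = -3 - 1*356 = -3 - 356 = -359)
f = 2487 (f = (32478 - 30099) + (8 - (-1)*100) = 2379 + (8 - 1*(-100)) = 2379 + (8 + 100) = 2379 + 108 = 2487)
√(h - 30456)/f = √(-359 - 30456)/2487 = √(-30815)*(1/2487) = (I*√30815)*(1/2487) = I*√30815/2487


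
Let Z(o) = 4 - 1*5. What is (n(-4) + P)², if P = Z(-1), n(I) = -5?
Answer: 36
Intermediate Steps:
Z(o) = -1 (Z(o) = 4 - 5 = -1)
P = -1
(n(-4) + P)² = (-5 - 1)² = (-6)² = 36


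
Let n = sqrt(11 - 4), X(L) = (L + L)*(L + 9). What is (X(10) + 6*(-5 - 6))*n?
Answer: 314*sqrt(7) ≈ 830.77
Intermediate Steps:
X(L) = 2*L*(9 + L) (X(L) = (2*L)*(9 + L) = 2*L*(9 + L))
n = sqrt(7) ≈ 2.6458
(X(10) + 6*(-5 - 6))*n = (2*10*(9 + 10) + 6*(-5 - 6))*sqrt(7) = (2*10*19 + 6*(-11))*sqrt(7) = (380 - 66)*sqrt(7) = 314*sqrt(7)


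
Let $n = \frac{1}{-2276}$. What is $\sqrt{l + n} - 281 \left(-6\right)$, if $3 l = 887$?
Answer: $1686 + \frac{\sqrt{3446106963}}{3414} \approx 1703.2$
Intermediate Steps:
$n = - \frac{1}{2276} \approx -0.00043937$
$l = \frac{887}{3}$ ($l = \frac{1}{3} \cdot 887 = \frac{887}{3} \approx 295.67$)
$\sqrt{l + n} - 281 \left(-6\right) = \sqrt{\frac{887}{3} - \frac{1}{2276}} - 281 \left(-6\right) = \sqrt{\frac{2018809}{6828}} - -1686 = \frac{\sqrt{3446106963}}{3414} + 1686 = 1686 + \frac{\sqrt{3446106963}}{3414}$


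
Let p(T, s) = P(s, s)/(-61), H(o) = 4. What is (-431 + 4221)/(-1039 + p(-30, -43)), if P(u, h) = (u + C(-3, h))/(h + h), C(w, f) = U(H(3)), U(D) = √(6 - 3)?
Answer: -18061903008430/4951573950961 - 9941170*√3/14854721852883 ≈ -3.6477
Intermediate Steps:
U(D) = √3
C(w, f) = √3
P(u, h) = (u + √3)/(2*h) (P(u, h) = (u + √3)/(h + h) = (u + √3)/((2*h)) = (u + √3)*(1/(2*h)) = (u + √3)/(2*h))
p(T, s) = -(s + √3)/(122*s) (p(T, s) = ((s + √3)/(2*s))/(-61) = ((s + √3)/(2*s))*(-1/61) = -(s + √3)/(122*s))
(-431 + 4221)/(-1039 + p(-30, -43)) = (-431 + 4221)/(-1039 + (1/122)*(-1*(-43) - √3)/(-43)) = 3790/(-1039 + (1/122)*(-1/43)*(43 - √3)) = 3790/(-1039 + (-1/122 + √3/5246)) = 3790/(-126759/122 + √3/5246)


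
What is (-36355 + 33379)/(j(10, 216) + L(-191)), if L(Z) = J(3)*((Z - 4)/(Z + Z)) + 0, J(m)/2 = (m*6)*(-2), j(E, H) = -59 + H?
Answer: -568416/22967 ≈ -24.749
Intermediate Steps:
J(m) = -24*m (J(m) = 2*((m*6)*(-2)) = 2*((6*m)*(-2)) = 2*(-12*m) = -24*m)
L(Z) = -36*(-4 + Z)/Z (L(Z) = (-24*3)*((Z - 4)/(Z + Z)) + 0 = -72*(-4 + Z)/(2*Z) + 0 = -72*(-4 + Z)*1/(2*Z) + 0 = -36*(-4 + Z)/Z + 0 = -36*(-4 + Z)/Z)
(-36355 + 33379)/(j(10, 216) + L(-191)) = (-36355 + 33379)/((-59 + 216) + (-36 + 144/(-191))) = -2976/(157 + (-36 + 144*(-1/191))) = -2976/(157 + (-36 - 144/191)) = -2976/(157 - 7020/191) = -2976/22967/191 = -2976*191/22967 = -568416/22967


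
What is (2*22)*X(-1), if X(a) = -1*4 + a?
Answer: -220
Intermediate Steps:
X(a) = -4 + a
(2*22)*X(-1) = (2*22)*(-4 - 1) = 44*(-5) = -220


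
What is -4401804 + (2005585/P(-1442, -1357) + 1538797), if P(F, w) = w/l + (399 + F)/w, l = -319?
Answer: -5356468825607/2174166 ≈ -2.4637e+6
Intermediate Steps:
P(F, w) = -w/319 + (399 + F)/w (P(F, w) = w/(-319) + (399 + F)/w = w*(-1/319) + (399 + F)/w = -w/319 + (399 + F)/w)
-4401804 + (2005585/P(-1442, -1357) + 1538797) = -4401804 + (2005585/(((399 - 1442 - 1/319*(-1357)²)/(-1357))) + 1538797) = -4401804 + (2005585/((-(399 - 1442 - 1/319*1841449)/1357)) + 1538797) = -4401804 + (2005585/((-(399 - 1442 - 1841449/319)/1357)) + 1538797) = -4401804 + (2005585/((-1/1357*(-2174166/319))) + 1538797) = -4401804 + (2005585/(2174166/432883) + 1538797) = -4401804 + (2005585*(432883/2174166) + 1538797) = -4401804 + (868183651555/2174166 + 1538797) = -4401804 + 4213783769857/2174166 = -5356468825607/2174166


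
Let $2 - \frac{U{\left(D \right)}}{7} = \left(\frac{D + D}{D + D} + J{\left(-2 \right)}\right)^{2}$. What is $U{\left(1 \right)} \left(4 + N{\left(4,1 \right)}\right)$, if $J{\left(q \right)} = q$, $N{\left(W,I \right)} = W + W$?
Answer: $84$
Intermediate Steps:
$N{\left(W,I \right)} = 2 W$
$U{\left(D \right)} = 7$ ($U{\left(D \right)} = 14 - 7 \left(\frac{D + D}{D + D} - 2\right)^{2} = 14 - 7 \left(\frac{2 D}{2 D} - 2\right)^{2} = 14 - 7 \left(2 D \frac{1}{2 D} - 2\right)^{2} = 14 - 7 \left(1 - 2\right)^{2} = 14 - 7 \left(-1\right)^{2} = 14 - 7 = 7$)
$U{\left(1 \right)} \left(4 + N{\left(4,1 \right)}\right) = 7 \left(4 + 2 \cdot 4\right) = 7 \left(4 + 8\right) = 7 \cdot 12 = 84$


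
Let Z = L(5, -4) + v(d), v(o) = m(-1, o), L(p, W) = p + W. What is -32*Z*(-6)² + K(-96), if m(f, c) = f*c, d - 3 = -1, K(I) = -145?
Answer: 1007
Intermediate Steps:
d = 2 (d = 3 - 1 = 2)
m(f, c) = c*f
L(p, W) = W + p
v(o) = -o (v(o) = o*(-1) = -o)
Z = -1 (Z = (-4 + 5) - 1*2 = 1 - 2 = -1)
-32*Z*(-6)² + K(-96) = -32*(-1)*(-6)² - 145 = 32*36 - 145 = 1152 - 145 = 1007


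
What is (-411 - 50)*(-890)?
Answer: 410290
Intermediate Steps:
(-411 - 50)*(-890) = -461*(-890) = 410290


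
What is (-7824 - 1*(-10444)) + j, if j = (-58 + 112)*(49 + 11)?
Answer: 5860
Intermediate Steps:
j = 3240 (j = 54*60 = 3240)
(-7824 - 1*(-10444)) + j = (-7824 - 1*(-10444)) + 3240 = (-7824 + 10444) + 3240 = 2620 + 3240 = 5860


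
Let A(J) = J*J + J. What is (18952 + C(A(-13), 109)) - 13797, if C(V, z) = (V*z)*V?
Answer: 2657779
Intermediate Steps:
A(J) = J + J² (A(J) = J² + J = J + J²)
C(V, z) = z*V²
(18952 + C(A(-13), 109)) - 13797 = (18952 + 109*(-13*(1 - 13))²) - 13797 = (18952 + 109*(-13*(-12))²) - 13797 = (18952 + 109*156²) - 13797 = (18952 + 109*24336) - 13797 = (18952 + 2652624) - 13797 = 2671576 - 13797 = 2657779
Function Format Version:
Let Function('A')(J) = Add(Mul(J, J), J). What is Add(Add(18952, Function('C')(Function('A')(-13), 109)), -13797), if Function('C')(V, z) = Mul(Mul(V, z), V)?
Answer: 2657779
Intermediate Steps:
Function('A')(J) = Add(J, Pow(J, 2)) (Function('A')(J) = Add(Pow(J, 2), J) = Add(J, Pow(J, 2)))
Function('C')(V, z) = Mul(z, Pow(V, 2))
Add(Add(18952, Function('C')(Function('A')(-13), 109)), -13797) = Add(Add(18952, Mul(109, Pow(Mul(-13, Add(1, -13)), 2))), -13797) = Add(Add(18952, Mul(109, Pow(Mul(-13, -12), 2))), -13797) = Add(Add(18952, Mul(109, Pow(156, 2))), -13797) = Add(Add(18952, Mul(109, 24336)), -13797) = Add(Add(18952, 2652624), -13797) = Add(2671576, -13797) = 2657779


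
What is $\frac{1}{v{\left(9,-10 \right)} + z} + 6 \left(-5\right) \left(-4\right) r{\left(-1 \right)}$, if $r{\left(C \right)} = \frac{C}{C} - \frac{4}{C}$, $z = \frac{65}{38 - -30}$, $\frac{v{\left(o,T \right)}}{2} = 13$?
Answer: $\frac{1099868}{1833} \approx 600.04$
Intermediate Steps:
$v{\left(o,T \right)} = 26$ ($v{\left(o,T \right)} = 2 \cdot 13 = 26$)
$z = \frac{65}{68}$ ($z = \frac{65}{38 + 30} = \frac{65}{68} \approx 0.95588$)
$r{\left(C \right)} = 1 - \frac{4}{C}$
$\frac{1}{v{\left(9,-10 \right)} + z} + 6 \left(-5\right) \left(-4\right) r{\left(-1 \right)} = \frac{1}{26 + \frac{65}{68}} + 6 \left(-5\right) \left(-4\right) \frac{-4 - 1}{-1} = \frac{1}{\frac{1833}{68}} + \left(-30\right) \left(-4\right) \left(\left(-1\right) \left(-5\right)\right) = \frac{68}{1833} + 120 \cdot 5 = \frac{68}{1833} + 600 = \frac{1099868}{1833}$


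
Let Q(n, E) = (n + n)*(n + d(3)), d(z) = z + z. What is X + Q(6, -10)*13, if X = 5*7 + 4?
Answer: 1911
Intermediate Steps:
X = 39 (X = 35 + 4 = 39)
d(z) = 2*z
Q(n, E) = 2*n*(6 + n) (Q(n, E) = (n + n)*(n + 2*3) = (2*n)*(n + 6) = (2*n)*(6 + n) = 2*n*(6 + n))
X + Q(6, -10)*13 = 39 + (2*6*(6 + 6))*13 = 39 + (2*6*12)*13 = 39 + 144*13 = 39 + 1872 = 1911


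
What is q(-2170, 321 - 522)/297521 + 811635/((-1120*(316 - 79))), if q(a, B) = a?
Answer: -2305280587/752133088 ≈ -3.0650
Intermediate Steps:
q(-2170, 321 - 522)/297521 + 811635/((-1120*(316 - 79))) = -2170/297521 + 811635/((-1120*(316 - 79))) = -2170*1/297521 + 811635/((-1120*237)) = -310/42503 + 811635/(-265440) = -310/42503 + 811635*(-1/265440) = -310/42503 - 54109/17696 = -2305280587/752133088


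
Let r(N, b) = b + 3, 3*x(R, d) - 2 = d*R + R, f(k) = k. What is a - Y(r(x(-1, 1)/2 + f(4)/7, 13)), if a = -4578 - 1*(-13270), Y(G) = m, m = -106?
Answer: 8798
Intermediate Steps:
x(R, d) = 2/3 + R/3 + R*d/3 (x(R, d) = 2/3 + (d*R + R)/3 = 2/3 + (R*d + R)/3 = 2/3 + (R + R*d)/3 = 2/3 + (R/3 + R*d/3) = 2/3 + R/3 + R*d/3)
r(N, b) = 3 + b
Y(G) = -106
a = 8692 (a = -4578 + 13270 = 8692)
a - Y(r(x(-1, 1)/2 + f(4)/7, 13)) = 8692 - 1*(-106) = 8692 + 106 = 8798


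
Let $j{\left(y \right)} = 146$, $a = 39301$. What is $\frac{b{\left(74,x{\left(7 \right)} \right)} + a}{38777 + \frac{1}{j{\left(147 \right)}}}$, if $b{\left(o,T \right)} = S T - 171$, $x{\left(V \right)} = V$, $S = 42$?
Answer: $\frac{5755904}{5661443} \approx 1.0167$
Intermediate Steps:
$b{\left(o,T \right)} = -171 + 42 T$ ($b{\left(o,T \right)} = 42 T - 171 = -171 + 42 T$)
$\frac{b{\left(74,x{\left(7 \right)} \right)} + a}{38777 + \frac{1}{j{\left(147 \right)}}} = \frac{\left(-171 + 42 \cdot 7\right) + 39301}{38777 + \frac{1}{146}} = \frac{\left(-171 + 294\right) + 39301}{38777 + \frac{1}{146}} = \frac{123 + 39301}{\frac{5661443}{146}} = 39424 \cdot \frac{146}{5661443} = \frac{5755904}{5661443}$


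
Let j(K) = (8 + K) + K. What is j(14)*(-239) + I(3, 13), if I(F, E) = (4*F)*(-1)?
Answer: -8616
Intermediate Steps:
j(K) = 8 + 2*K
I(F, E) = -4*F
j(14)*(-239) + I(3, 13) = (8 + 2*14)*(-239) - 4*3 = (8 + 28)*(-239) - 12 = 36*(-239) - 12 = -8604 - 12 = -8616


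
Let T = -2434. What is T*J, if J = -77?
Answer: 187418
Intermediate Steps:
T*J = -2434*(-77) = 187418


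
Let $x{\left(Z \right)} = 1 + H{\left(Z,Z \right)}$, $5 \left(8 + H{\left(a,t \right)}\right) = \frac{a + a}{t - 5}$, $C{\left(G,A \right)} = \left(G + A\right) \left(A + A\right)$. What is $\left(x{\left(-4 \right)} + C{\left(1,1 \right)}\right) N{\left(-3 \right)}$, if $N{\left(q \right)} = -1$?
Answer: $\frac{127}{45} \approx 2.8222$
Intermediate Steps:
$C{\left(G,A \right)} = 2 A \left(A + G\right)$ ($C{\left(G,A \right)} = \left(A + G\right) 2 A = 2 A \left(A + G\right)$)
$H{\left(a,t \right)} = -8 + \frac{2 a}{5 \left(-5 + t\right)}$ ($H{\left(a,t \right)} = -8 + \frac{\left(a + a\right) \frac{1}{t - 5}}{5} = -8 + \frac{2 a \frac{1}{-5 + t}}{5} = -8 + \frac{2 a}{5 \left(-5 + t\right)}$)
$x{\left(Z \right)} = 1 + \frac{2 \left(100 - 19 Z\right)}{5 \left(-5 + Z\right)}$ ($x{\left(Z \right)} = 1 + \frac{2 \left(100 + Z - 20 Z\right)}{5 \left(-5 + Z\right)} = 1 + \frac{2 \left(100 - 19 Z\right)}{5 \left(-5 + Z\right)}$)
$\left(x{\left(-4 \right)} + C{\left(1,1 \right)}\right) N{\left(-3 \right)} = \left(\frac{175 - -132}{5 \left(-5 - 4\right)} + 2 \cdot 1 \left(1 + 1\right)\right) \left(-1\right) = \left(\frac{175 + 132}{5 \left(-9\right)} + 2 \cdot 1 \cdot 2\right) \left(-1\right) = \left(\frac{1}{5} \left(- \frac{1}{9}\right) 307 + 4\right) \left(-1\right) = \left(- \frac{307}{45} + 4\right) \left(-1\right) = \left(- \frac{127}{45}\right) \left(-1\right) = \frac{127}{45}$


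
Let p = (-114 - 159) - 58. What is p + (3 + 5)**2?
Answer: -267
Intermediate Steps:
p = -331 (p = -273 - 58 = -331)
p + (3 + 5)**2 = -331 + (3 + 5)**2 = -331 + 8**2 = -331 + 64 = -267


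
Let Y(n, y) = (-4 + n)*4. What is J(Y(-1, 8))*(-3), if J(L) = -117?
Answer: 351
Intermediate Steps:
Y(n, y) = -16 + 4*n
J(Y(-1, 8))*(-3) = -117*(-3) = 351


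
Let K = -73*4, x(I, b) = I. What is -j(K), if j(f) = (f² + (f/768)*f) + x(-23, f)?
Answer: -4096897/48 ≈ -85352.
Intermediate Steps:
K = -292
j(f) = -23 + 769*f²/768 (j(f) = (f² + (f/768)*f) - 23 = (f² + f²/768) - 23 = 769*f²/768 - 23 = -23 + 769*f²/768)
-j(K) = -(-23 + (769/768)*(-292)²) = -(-23 + (769/768)*85264) = -(-23 + 4098001/48) = -1*4096897/48 = -4096897/48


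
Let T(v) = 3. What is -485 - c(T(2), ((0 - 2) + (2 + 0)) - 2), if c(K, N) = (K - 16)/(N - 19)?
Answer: -10198/21 ≈ -485.62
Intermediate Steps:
c(K, N) = (-16 + K)/(-19 + N)
-485 - c(T(2), ((0 - 2) + (2 + 0)) - 2) = -485 - (-16 + 3)/(-19 + (((0 - 2) + (2 + 0)) - 2)) = -485 - (-13)/(-19 + ((-2 + 2) - 2)) = -485 - (-13)/(-19 + (0 - 2)) = -485 - (-13)/(-19 - 2) = -485 - (-13)/(-21) = -485 - (-1)*(-13)/21 = -485 - 1*13/21 = -485 - 13/21 = -10198/21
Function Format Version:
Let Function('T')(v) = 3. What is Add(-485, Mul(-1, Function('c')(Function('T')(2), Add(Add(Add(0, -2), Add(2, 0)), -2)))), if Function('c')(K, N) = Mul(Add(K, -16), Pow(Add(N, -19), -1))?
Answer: Rational(-10198, 21) ≈ -485.62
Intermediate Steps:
Function('c')(K, N) = Mul(Pow(Add(-19, N), -1), Add(-16, K)) (Function('c')(K, N) = Mul(Add(-16, K), Pow(Add(-19, N), -1)) = Mul(Pow(Add(-19, N), -1), Add(-16, K)))
Add(-485, Mul(-1, Function('c')(Function('T')(2), Add(Add(Add(0, -2), Add(2, 0)), -2)))) = Add(-485, Mul(-1, Mul(Pow(Add(-19, Add(Add(Add(0, -2), Add(2, 0)), -2)), -1), Add(-16, 3)))) = Add(-485, Mul(-1, Mul(Pow(Add(-19, Add(Add(-2, 2), -2)), -1), -13))) = Add(-485, Mul(-1, Mul(Pow(Add(-19, Add(0, -2)), -1), -13))) = Add(-485, Mul(-1, Mul(Pow(Add(-19, -2), -1), -13))) = Add(-485, Mul(-1, Mul(Pow(-21, -1), -13))) = Add(-485, Mul(-1, Mul(Rational(-1, 21), -13))) = Add(-485, Mul(-1, Rational(13, 21))) = Add(-485, Rational(-13, 21)) = Rational(-10198, 21)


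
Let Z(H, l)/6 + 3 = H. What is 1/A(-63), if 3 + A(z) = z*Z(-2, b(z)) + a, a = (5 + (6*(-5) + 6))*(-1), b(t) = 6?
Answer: 1/1906 ≈ 0.00052466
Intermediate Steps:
Z(H, l) = -18 + 6*H
a = 19 (a = (5 + (-30 + 6))*(-1) = (5 - 24)*(-1) = -19*(-1) = 19)
A(z) = 16 - 30*z (A(z) = -3 + (z*(-18 + 6*(-2)) + 19) = -3 + (z*(-18 - 12) + 19) = -3 + (z*(-30) + 19) = -3 + (-30*z + 19) = -3 + (19 - 30*z) = 16 - 30*z)
1/A(-63) = 1/(16 - 30*(-63)) = 1/(16 + 1890) = 1/1906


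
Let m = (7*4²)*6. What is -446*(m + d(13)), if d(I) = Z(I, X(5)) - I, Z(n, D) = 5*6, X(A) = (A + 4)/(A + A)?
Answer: -307294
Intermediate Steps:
X(A) = (4 + A)/(2*A) (X(A) = (4 + A)/((2*A)) = (4 + A)*(1/(2*A)) = (4 + A)/(2*A))
Z(n, D) = 30
d(I) = 30 - I
m = 672 (m = (7*16)*6 = 112*6 = 672)
-446*(m + d(13)) = -446*(672 + (30 - 1*13)) = -446*(672 + (30 - 13)) = -446*(672 + 17) = -446*689 = -307294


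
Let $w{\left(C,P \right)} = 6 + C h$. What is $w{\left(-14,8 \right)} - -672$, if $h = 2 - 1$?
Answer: $664$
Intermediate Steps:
$h = 1$ ($h = 2 - 1 = 1$)
$w{\left(C,P \right)} = 6 + C$ ($w{\left(C,P \right)} = 6 + C 1 = 6 + C$)
$w{\left(-14,8 \right)} - -672 = \left(6 - 14\right) - -672 = -8 + 672 = 664$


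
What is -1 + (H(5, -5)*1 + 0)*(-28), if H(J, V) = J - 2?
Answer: -85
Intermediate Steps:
H(J, V) = -2 + J
-1 + (H(5, -5)*1 + 0)*(-28) = -1 + ((-2 + 5)*1 + 0)*(-28) = -1 + (3*1 + 0)*(-28) = -1 + (3 + 0)*(-28) = -1 + 3*(-28) = -1 - 84 = -85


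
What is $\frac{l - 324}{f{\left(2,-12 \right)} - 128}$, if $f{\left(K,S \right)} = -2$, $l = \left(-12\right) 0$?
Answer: $\frac{162}{65} \approx 2.4923$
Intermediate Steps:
$l = 0$
$\frac{l - 324}{f{\left(2,-12 \right)} - 128} = \frac{0 - 324}{-2 - 128} = - \frac{324}{-130} = \left(-324\right) \left(- \frac{1}{130}\right) = \frac{162}{65}$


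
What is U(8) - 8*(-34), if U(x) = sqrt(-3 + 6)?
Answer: 272 + sqrt(3) ≈ 273.73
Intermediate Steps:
U(x) = sqrt(3)
U(8) - 8*(-34) = sqrt(3) - 8*(-34) = sqrt(3) + 272 = 272 + sqrt(3)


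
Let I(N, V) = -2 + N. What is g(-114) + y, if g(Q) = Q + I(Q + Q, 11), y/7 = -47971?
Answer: -336141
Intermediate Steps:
y = -335797 (y = 7*(-47971) = -335797)
g(Q) = -2 + 3*Q (g(Q) = Q + (-2 + (Q + Q)) = Q + (-2 + 2*Q) = -2 + 3*Q)
g(-114) + y = (-2 + 3*(-114)) - 335797 = (-2 - 342) - 335797 = -344 - 335797 = -336141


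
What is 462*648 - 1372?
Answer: 298004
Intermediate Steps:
462*648 - 1372 = 299376 - 1372 = 298004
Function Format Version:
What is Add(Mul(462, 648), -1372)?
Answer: 298004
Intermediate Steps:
Add(Mul(462, 648), -1372) = Add(299376, -1372) = 298004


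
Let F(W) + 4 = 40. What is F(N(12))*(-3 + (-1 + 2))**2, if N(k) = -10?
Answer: 144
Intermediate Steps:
F(W) = 36 (F(W) = -4 + 40 = 36)
F(N(12))*(-3 + (-1 + 2))**2 = 36*(-3 + (-1 + 2))**2 = 36*(-3 + 1)**2 = 36*(-2)**2 = 36*4 = 144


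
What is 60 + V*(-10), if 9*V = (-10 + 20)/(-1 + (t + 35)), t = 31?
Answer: 7000/117 ≈ 59.829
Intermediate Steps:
V = 2/117 (V = ((-10 + 20)/(-1 + (31 + 35)))/9 = (10/(-1 + 66))/9 = (10/65)/9 = (10*(1/65))/9 = (1/9)*(2/13) = 2/117 ≈ 0.017094)
60 + V*(-10) = 60 + (2/117)*(-10) = 60 - 20/117 = 7000/117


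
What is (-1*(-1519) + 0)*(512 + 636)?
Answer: 1743812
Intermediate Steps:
(-1*(-1519) + 0)*(512 + 636) = (1519 + 0)*1148 = 1519*1148 = 1743812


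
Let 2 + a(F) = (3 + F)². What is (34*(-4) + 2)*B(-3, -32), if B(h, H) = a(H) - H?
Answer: -116714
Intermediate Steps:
a(F) = -2 + (3 + F)²
B(h, H) = -2 + (3 + H)² - H (B(h, H) = (-2 + (3 + H)²) - H = -2 + (3 + H)² - H)
(34*(-4) + 2)*B(-3, -32) = (34*(-4) + 2)*(-2 + (3 - 32)² - 1*(-32)) = (-136 + 2)*(-2 + (-29)² + 32) = -134*(-2 + 841 + 32) = -134*871 = -116714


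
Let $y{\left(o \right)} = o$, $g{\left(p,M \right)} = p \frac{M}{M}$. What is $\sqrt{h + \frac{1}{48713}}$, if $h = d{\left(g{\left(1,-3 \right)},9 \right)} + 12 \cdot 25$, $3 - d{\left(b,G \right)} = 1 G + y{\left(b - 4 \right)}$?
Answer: $\frac{\sqrt{704768090306}}{48713} \approx 17.234$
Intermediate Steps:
$g{\left(p,M \right)} = p$ ($g{\left(p,M \right)} = p 1 = p$)
$d{\left(b,G \right)} = 7 - G - b$ ($d{\left(b,G \right)} = 3 - \left(1 G + \left(b - 4\right)\right) = 3 - \left(G + \left(b - 4\right)\right) = 3 - \left(G + \left(-4 + b\right)\right) = 3 - \left(-4 + G + b\right) = 7 - G - b$)
$h = 297$ ($h = \left(7 - 9 - 1\right) + 12 \cdot 25 = \left(7 - 9 - 1\right) + 300 = -3 + 300 = 297$)
$\sqrt{h + \frac{1}{48713}} = \sqrt{297 + \frac{1}{48713}} = \sqrt{\frac{14467762}{48713}} = \frac{\sqrt{704768090306}}{48713}$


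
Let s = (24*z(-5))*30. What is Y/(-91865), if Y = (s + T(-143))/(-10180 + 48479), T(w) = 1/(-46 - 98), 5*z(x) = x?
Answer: 103681/506640619440 ≈ 2.0464e-7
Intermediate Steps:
z(x) = x/5
s = -720 (s = (24*((⅕)*(-5)))*30 = (24*(-1))*30 = -24*30 = -720)
T(w) = -1/144 (T(w) = 1/(-144) = -1/144)
Y = -103681/5515056 (Y = (-720 - 1/144)/(-10180 + 48479) = -103681/144/38299 = -103681/144*1/38299 = -103681/5515056 ≈ -0.018800)
Y/(-91865) = -103681/5515056/(-91865) = -103681/5515056*(-1/91865) = 103681/506640619440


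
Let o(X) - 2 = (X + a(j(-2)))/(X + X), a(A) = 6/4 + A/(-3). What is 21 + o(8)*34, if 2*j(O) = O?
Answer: 5275/48 ≈ 109.90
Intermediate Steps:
j(O) = O/2
a(A) = 3/2 - A/3 (a(A) = 6*(¼) + A*(-⅓) = 3/2 - A/3)
o(X) = 2 + (11/6 + X)/(2*X) (o(X) = 2 + (X + (3/2 - (-2)/6))/(X + X) = 2 + (X + (3/2 - ⅓*(-1)))/((2*X)) = 2 + (X + (3/2 + ⅓))*(1/(2*X)) = 2 + (X + 11/6)*(1/(2*X)) = 2 + (11/6 + X)*(1/(2*X)) = 2 + (11/6 + X)/(2*X))
21 + o(8)*34 = 21 + ((1/12)*(11 + 30*8)/8)*34 = 21 + ((1/12)*(⅛)*(11 + 240))*34 = 21 + ((1/12)*(⅛)*251)*34 = 21 + (251/96)*34 = 21 + 4267/48 = 5275/48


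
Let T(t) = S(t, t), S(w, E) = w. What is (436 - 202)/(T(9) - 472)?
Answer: -234/463 ≈ -0.50540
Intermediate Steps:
T(t) = t
(436 - 202)/(T(9) - 472) = (436 - 202)/(9 - 472) = 234/(-463) = 234*(-1/463) = -234/463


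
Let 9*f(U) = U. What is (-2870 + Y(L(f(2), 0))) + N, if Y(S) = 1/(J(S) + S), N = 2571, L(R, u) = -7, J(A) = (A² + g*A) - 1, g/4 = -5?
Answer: -54118/181 ≈ -298.99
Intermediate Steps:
g = -20 (g = 4*(-5) = -20)
f(U) = U/9
J(A) = -1 + A² - 20*A (J(A) = (A² - 20*A) - 1 = -1 + A² - 20*A)
Y(S) = 1/(-1 + S² - 19*S) (Y(S) = 1/((-1 + S² - 20*S) + S) = 1/(-1 + S² - 19*S))
(-2870 + Y(L(f(2), 0))) + N = (-2870 + 1/(-1 + (-7)² - 19*(-7))) + 2571 = (-2870 + 1/(-1 + 49 + 133)) + 2571 = (-2870 + 1/181) + 2571 = -519469/181 + 2571 = -54118/181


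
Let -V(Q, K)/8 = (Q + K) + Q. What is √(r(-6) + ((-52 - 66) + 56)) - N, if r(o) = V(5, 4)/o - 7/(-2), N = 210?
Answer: -210 + I*√1434/6 ≈ -210.0 + 6.3114*I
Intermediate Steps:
V(Q, K) = -16*Q - 8*K (V(Q, K) = -8*((Q + K) + Q) = -8*((K + Q) + Q) = -8*(K + 2*Q) = -16*Q - 8*K)
r(o) = 7/2 - 112/o (r(o) = (-16*5 - 8*4)/o - 7/(-2) = (-80 - 32)/o - 7*(-½) = -112/o + 7/2 = 7/2 - 112/o)
√(r(-6) + ((-52 - 66) + 56)) - N = √((7/2 - 112/(-6)) + ((-52 - 66) + 56)) - 1*210 = √((7/2 - 112*(-⅙)) + (-118 + 56)) - 210 = √((7/2 + 56/3) - 62) - 210 = √(133/6 - 62) - 210 = √(-239/6) - 210 = I*√1434/6 - 210 = -210 + I*√1434/6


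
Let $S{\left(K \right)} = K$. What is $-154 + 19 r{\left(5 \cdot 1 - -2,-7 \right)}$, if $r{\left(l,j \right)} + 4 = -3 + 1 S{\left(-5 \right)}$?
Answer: $-382$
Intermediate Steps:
$r{\left(l,j \right)} = -12$ ($r{\left(l,j \right)} = -4 + \left(-3 + 1 \left(-5\right)\right) = -4 - 8 = -12$)
$-154 + 19 r{\left(5 \cdot 1 - -2,-7 \right)} = -154 + 19 \left(-12\right) = -154 - 228 = -382$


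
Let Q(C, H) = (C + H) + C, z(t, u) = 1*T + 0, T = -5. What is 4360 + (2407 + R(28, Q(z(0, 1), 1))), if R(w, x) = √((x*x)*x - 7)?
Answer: 6767 + 4*I*√46 ≈ 6767.0 + 27.129*I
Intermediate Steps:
z(t, u) = -5 (z(t, u) = 1*(-5) + 0 = -5 + 0 = -5)
Q(C, H) = H + 2*C
R(w, x) = √(-7 + x³) (R(w, x) = √(x²*x - 7) = √(x³ - 7) = √(-7 + x³))
4360 + (2407 + R(28, Q(z(0, 1), 1))) = 4360 + (2407 + √(-7 + (1 + 2*(-5))³)) = 4360 + (2407 + √(-7 + (1 - 10)³)) = 4360 + (2407 + √(-7 + (-9)³)) = 4360 + (2407 + √(-7 - 729)) = 4360 + (2407 + √(-736)) = 4360 + (2407 + 4*I*√46) = 6767 + 4*I*√46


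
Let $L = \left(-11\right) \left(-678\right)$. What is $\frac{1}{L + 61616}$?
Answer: $\frac{1}{69074} \approx 1.4477 \cdot 10^{-5}$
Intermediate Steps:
$L = 7458$
$\frac{1}{L + 61616} = \frac{1}{7458 + 61616} = \frac{1}{69074}$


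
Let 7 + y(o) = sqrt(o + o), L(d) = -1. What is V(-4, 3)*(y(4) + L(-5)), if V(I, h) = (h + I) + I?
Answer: 40 - 10*sqrt(2) ≈ 25.858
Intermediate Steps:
V(I, h) = h + 2*I (V(I, h) = (I + h) + I = h + 2*I)
y(o) = -7 + sqrt(2)*sqrt(o) (y(o) = -7 + sqrt(o + o) = -7 + sqrt(2*o) = -7 + sqrt(2)*sqrt(o))
V(-4, 3)*(y(4) + L(-5)) = (3 + 2*(-4))*((-7 + sqrt(2)*sqrt(4)) - 1) = (3 - 8)*((-7 + sqrt(2)*2) - 1) = -5*((-7 + 2*sqrt(2)) - 1) = -5*(-8 + 2*sqrt(2)) = 40 - 10*sqrt(2)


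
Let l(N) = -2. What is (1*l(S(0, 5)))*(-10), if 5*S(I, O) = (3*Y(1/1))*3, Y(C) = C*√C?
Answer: 20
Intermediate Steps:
Y(C) = C^(3/2)
S(I, O) = 9/5 (S(I, O) = ((3*(1/1)^(3/2))*3)/5 = ((3*1^(3/2))*3)/5 = ((3*1)*3)/5 = (3*3)/5 = (⅕)*9 = 9/5)
(1*l(S(0, 5)))*(-10) = (1*(-2))*(-10) = -2*(-10) = 20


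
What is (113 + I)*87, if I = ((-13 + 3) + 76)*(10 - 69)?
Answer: -328947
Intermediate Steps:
I = -3894 (I = (-10 + 76)*(-59) = 66*(-59) = -3894)
(113 + I)*87 = (113 - 3894)*87 = -3781*87 = -328947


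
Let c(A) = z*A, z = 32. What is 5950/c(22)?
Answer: 2975/352 ≈ 8.4517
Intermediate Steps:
c(A) = 32*A
5950/c(22) = 5950/((32*22)) = 5950/704 = 5950*(1/704) = 2975/352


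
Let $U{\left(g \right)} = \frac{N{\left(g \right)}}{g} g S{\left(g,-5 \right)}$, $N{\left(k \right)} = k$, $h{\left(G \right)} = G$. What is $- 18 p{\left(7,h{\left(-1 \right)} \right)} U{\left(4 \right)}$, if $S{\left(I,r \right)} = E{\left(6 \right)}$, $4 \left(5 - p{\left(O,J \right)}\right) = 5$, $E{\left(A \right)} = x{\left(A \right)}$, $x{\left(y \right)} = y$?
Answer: $-1620$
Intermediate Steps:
$E{\left(A \right)} = A$
$p{\left(O,J \right)} = \frac{15}{4}$ ($p{\left(O,J \right)} = 5 - \frac{5}{4} = \frac{15}{4}$)
$S{\left(I,r \right)} = 6$
$U{\left(g \right)} = 6 g$ ($U{\left(g \right)} = \frac{g}{g} g 6 = 1 g 6 = g 6 = 6 g$)
$- 18 p{\left(7,h{\left(-1 \right)} \right)} U{\left(4 \right)} = \left(-18\right) \frac{15}{4} \cdot 6 \cdot 4 = \left(- \frac{135}{2}\right) 24 = -1620$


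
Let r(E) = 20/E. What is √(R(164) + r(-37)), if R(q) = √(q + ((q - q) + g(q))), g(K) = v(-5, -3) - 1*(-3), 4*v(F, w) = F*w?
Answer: √(-2960 + 2738*√683)/74 ≈ 3.5393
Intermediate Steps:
v(F, w) = F*w/4 (v(F, w) = (F*w)/4 = F*w/4)
g(K) = 27/4 (g(K) = (¼)*(-5)*(-3) - 1*(-3) = 15/4 + 3 = 27/4)
R(q) = √(27/4 + q) (R(q) = √(q + ((q - q) + 27/4)) = √(q + (0 + 27/4)) = √(q + 27/4) = √(27/4 + q))
√(R(164) + r(-37)) = √(√(27 + 4*164)/2 + 20/(-37)) = √(√(27 + 656)/2 + 20*(-1/37)) = √(√683/2 - 20/37) = √(-20/37 + √683/2)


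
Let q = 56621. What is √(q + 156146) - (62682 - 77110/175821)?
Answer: -11020734812/175821 + √212767 ≈ -62220.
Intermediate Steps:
√(q + 156146) - (62682 - 77110/175821) = √(56621 + 156146) - (62682 - 77110/175821) = √212767 - (62682 - 77110*1/175821) = √212767 - (62682 - 77110/175821) = √212767 - 1*11020734812/175821 = √212767 - 11020734812/175821 = -11020734812/175821 + √212767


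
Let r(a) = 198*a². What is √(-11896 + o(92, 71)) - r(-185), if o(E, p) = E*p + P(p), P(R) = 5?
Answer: -6776550 + I*√5359 ≈ -6.7766e+6 + 73.205*I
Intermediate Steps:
o(E, p) = 5 + E*p (o(E, p) = E*p + 5 = 5 + E*p)
√(-11896 + o(92, 71)) - r(-185) = √(-11896 + (5 + 92*71)) - 198*(-185)² = √(-11896 + (5 + 6532)) - 198*34225 = √(-11896 + 6537) - 1*6776550 = √(-5359) - 6776550 = I*√5359 - 6776550 = -6776550 + I*√5359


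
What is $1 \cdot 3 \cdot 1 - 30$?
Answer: $-27$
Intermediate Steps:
$1 \cdot 3 \cdot 1 - 30 = 1 \cdot 3 - 30 = 3 - 30 = -27$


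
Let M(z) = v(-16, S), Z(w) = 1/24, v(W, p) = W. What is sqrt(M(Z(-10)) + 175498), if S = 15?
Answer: 3*sqrt(19498) ≈ 418.91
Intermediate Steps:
Z(w) = 1/24
M(z) = -16
sqrt(M(Z(-10)) + 175498) = sqrt(-16 + 175498) = sqrt(175482) = 3*sqrt(19498)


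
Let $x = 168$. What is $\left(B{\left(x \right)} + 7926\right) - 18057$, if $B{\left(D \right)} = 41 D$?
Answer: $-3243$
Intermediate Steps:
$\left(B{\left(x \right)} + 7926\right) - 18057 = \left(41 \cdot 168 + 7926\right) - 18057 = \left(6888 + 7926\right) - 18057 = 14814 - 18057 = -3243$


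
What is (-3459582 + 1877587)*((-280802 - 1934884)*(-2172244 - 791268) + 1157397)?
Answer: -10387716461821044855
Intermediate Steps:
(-3459582 + 1877587)*((-280802 - 1934884)*(-2172244 - 791268) + 1157397) = -1581995*(-2215686*(-2963512) + 1157397) = -1581995*(6566212049232 + 1157397) = -1581995*6566213206629 = -10387716461821044855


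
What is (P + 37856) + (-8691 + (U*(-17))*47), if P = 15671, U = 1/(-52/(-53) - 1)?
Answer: 87183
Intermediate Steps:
U = -53 (U = 1/(-52*(-1/53) - 1) = 1/(52/53 - 1) = 1/(-1/53) = -53)
(P + 37856) + (-8691 + (U*(-17))*47) = (15671 + 37856) + (-8691 - 53*(-17)*47) = 53527 + (-8691 + 901*47) = 53527 + (-8691 + 42347) = 53527 + 33656 = 87183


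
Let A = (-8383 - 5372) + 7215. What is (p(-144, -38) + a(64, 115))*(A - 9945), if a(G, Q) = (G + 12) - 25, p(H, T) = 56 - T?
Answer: -2390325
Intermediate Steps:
a(G, Q) = -13 + G (a(G, Q) = (12 + G) - 25 = -13 + G)
A = -6540 (A = -13755 + 7215 = -6540)
(p(-144, -38) + a(64, 115))*(A - 9945) = ((56 - 1*(-38)) + (-13 + 64))*(-6540 - 9945) = ((56 + 38) + 51)*(-16485) = (94 + 51)*(-16485) = 145*(-16485) = -2390325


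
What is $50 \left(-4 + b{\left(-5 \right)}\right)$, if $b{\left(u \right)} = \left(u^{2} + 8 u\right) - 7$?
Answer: $-1300$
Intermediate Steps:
$b{\left(u \right)} = -7 + u^{2} + 8 u$
$50 \left(-4 + b{\left(-5 \right)}\right) = 50 \left(-4 + \left(-7 + \left(-5\right)^{2} + 8 \left(-5\right)\right)\right) = 50 \left(-4 - 22\right) = 50 \left(-26\right) = -1300$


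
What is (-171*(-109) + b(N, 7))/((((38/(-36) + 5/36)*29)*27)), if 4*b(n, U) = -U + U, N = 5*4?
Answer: -8284/319 ≈ -25.969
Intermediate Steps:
N = 20
b(n, U) = 0 (b(n, U) = (-U + U)/4 = (1/4)*0 = 0)
(-171*(-109) + b(N, 7))/((((38/(-36) + 5/36)*29)*27)) = (-171*(-109) + 0)/((((38/(-36) + 5/36)*29)*27)) = (18639 + 0)/((((38*(-1/36) + 5*(1/36))*29)*27)) = 18639/((((-19/18 + 5/36)*29)*27)) = 18639/((-11/12*29*27)) = 18639/((-319/12*27)) = 18639/(-2871/4) = 18639*(-4/2871) = -8284/319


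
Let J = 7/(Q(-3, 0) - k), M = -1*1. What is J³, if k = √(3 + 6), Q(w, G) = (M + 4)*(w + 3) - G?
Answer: -343/27 ≈ -12.704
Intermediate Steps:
M = -1
Q(w, G) = 9 - G + 3*w (Q(w, G) = (-1 + 4)*(w + 3) - G = 3*(3 + w) - G = (9 + 3*w) - G = 9 - G + 3*w)
k = 3 (k = √9 = 3)
J = -7/3 (J = 7/((9 - 1*0 + 3*(-3)) - 1*3) = 7/((9 + 0 - 9) - 3) = 7/(0 - 3) = 7/(-3) = 7*(-⅓) = -7/3 ≈ -2.3333)
J³ = (-7/3)³ = -343/27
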